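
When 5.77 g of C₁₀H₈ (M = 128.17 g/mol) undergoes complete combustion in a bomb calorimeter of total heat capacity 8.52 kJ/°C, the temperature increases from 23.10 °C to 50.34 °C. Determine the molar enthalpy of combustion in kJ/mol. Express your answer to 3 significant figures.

ΔH = -5160 kJ/mol

ΔT = 50.34 − 23.10 = 27.24 °C
q_cal = C_cal × ΔT = 8.52 × 27.24 = 232.0848 kJ
n = 5.77 / 128.17 = 0.04502 mol
q_rxn = −q_cal = -232.0848 kJ
ΔH = -232.0848 / 0.04502 = -5155 kJ/mol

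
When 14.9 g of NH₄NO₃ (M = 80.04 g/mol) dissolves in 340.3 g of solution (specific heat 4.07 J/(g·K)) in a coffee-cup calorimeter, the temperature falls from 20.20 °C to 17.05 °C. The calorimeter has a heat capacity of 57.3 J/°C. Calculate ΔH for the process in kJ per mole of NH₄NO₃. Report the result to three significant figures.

ΔH = 24.4 kJ/mol

|ΔT| = |17.05 − 20.20| = 3.15 °C
|q_surr| = (340.3 × 4.07 + 57.3) × 3.15 = 1442.321 × 3.15 = 4543 J
n(NH₄NO₃) = 14.9 / 80.04 = 0.1862 mol
Temperature fell, so q_rxn = +|q_surr| = 4.543 kJ
ΔH = q_rxn / n = 24.40 kJ/mol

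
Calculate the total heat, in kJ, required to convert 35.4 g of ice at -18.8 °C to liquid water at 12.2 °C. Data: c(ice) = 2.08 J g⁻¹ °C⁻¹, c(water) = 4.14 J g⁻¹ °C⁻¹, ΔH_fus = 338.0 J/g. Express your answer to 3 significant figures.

q = 15.1 kJ

q1 (heat ice -18.8→0.0 °C): 35.4 × 2.08 × 18.8 = 1384 J
q2 (melt at 0 °C): 35.4 × 338.0 = 11965 J
q3 (heat water 0.0→12.2 °C): 35.4 × 4.14 × 12.2 = 1788 J
Total: 1384 + 11965 + 1788 = 15137 J = 15.1 kJ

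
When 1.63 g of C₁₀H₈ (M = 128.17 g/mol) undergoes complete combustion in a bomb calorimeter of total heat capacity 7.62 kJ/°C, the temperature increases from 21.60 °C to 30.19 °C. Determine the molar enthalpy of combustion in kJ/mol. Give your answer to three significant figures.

ΔH = -5150 kJ/mol

ΔT = 30.19 − 21.60 = 8.59 °C
q_cal = C_cal × ΔT = 7.62 × 8.59 = 65.4558 kJ
n = 1.63 / 128.17 = 0.01272 mol
q_rxn = −q_cal = -65.4558 kJ
ΔH = -65.4558 / 0.01272 = -5146 kJ/mol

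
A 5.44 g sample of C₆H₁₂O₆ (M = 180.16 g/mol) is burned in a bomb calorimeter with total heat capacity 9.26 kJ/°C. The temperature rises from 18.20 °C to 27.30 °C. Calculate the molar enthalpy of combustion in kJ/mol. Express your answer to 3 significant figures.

ΔT = 27.30 − 18.20 = 9.10 °C
q_cal = C_cal × ΔT = 9.26 × 9.10 = 84.266 kJ
n = 5.44 / 180.16 = 0.03020 mol
q_rxn = −q_cal = -84.266 kJ
ΔH = -84.266 / 0.03020 = -2790 kJ/mol

ΔH = -2790 kJ/mol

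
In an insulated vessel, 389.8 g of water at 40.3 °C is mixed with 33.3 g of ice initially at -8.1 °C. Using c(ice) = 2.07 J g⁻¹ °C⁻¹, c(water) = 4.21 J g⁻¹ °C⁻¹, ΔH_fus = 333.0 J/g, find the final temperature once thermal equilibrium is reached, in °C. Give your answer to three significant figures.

T_f = 30.6 °C

Heat to bring ice to 0 °C and melt it: q₁ = 33.3×2.07×8.1 + 33.3×333.0 = 11647 J
Heat the water can supply cooling to 0 °C: 389.8×4.21×40.3 = 66134.6 J > q₁, so all ice melts.
Energy balance: 389.8×4.21×(40.3 − T) = 11647 + 33.3×4.21×(T − 0)
1641.058(40.3 − T) = 11647 + 140.193 T
66134.6 − 11647 = 1781.251 T
T = 54487.6 / 1781.251 = 30.59 °C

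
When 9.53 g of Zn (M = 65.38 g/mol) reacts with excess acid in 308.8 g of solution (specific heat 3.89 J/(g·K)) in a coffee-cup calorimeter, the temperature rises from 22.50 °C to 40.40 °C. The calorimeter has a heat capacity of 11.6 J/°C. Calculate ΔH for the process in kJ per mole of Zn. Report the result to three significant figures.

ΔH = -149 kJ/mol

|ΔT| = |40.40 − 22.50| = 17.90 °C
|q_surr| = (308.8 × 3.89 + 11.6) × 17.90 = 1212.832 × 17.90 = 21710 J
n(Zn) = 9.53 / 65.38 = 0.1458 mol
Temperature rose, so q_rxn = −|q_surr| = -21.71 kJ
ΔH = q_rxn / n = -148.9 kJ/mol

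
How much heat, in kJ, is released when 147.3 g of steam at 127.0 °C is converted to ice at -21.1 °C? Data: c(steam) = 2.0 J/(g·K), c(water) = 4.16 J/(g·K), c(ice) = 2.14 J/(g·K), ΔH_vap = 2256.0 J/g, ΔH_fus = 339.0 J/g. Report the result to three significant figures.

q1 (cool steam 127.0→100 °C): 147.3 × 2.0 × 27.0 = 7954 J
q2 (condense at 100 °C): 147.3 × 2256.0 = 332309 J
q3 (cool water 100→0 °C): 147.3 × 4.16 × 100.0 = 61277 J
q4 (freeze at 0 °C): 147.3 × 339.0 = 49935 J
q5 (cool ice 0→-21.1 °C): 147.3 × 2.14 × 21.1 = 6651 J
Total: 7954 + 332309 + 61277 + 49935 + 6651 = 458126 J = 458 kJ

q = 458 kJ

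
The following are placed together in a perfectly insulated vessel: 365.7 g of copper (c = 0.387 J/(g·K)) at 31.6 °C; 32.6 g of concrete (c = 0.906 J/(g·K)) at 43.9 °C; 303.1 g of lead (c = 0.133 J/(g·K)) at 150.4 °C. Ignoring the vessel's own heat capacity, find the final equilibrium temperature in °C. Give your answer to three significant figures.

T_f = 56.0 °C

Σ mᵢcᵢ(T − Tᵢ) = 0  ⇒  T = Σ mᵢcᵢTᵢ / Σ mᵢcᵢ
Σ mᵢcᵢ = 365.7×0.387 + 32.6×0.906 + 303.1×0.133 = 211.3738
Σ mᵢcᵢTᵢ = 141.5259×31.6 + 29.5356×43.9 + 40.3123×150.4 = 11832
T = 11832 / 211.3738 = 55.98 °C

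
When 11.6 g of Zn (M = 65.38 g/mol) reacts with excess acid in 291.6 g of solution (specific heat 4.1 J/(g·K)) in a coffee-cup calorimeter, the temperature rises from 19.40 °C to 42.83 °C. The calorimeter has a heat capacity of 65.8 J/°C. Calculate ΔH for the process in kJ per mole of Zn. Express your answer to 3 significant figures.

ΔH = -167 kJ/mol

|ΔT| = |42.83 − 19.40| = 23.43 °C
|q_surr| = (291.6 × 4.1 + 65.8) × 23.43 = 1261.36 × 23.43 = 29550 J
n(Zn) = 11.6 / 65.38 = 0.1774 mol
Temperature rose, so q_rxn = −|q_surr| = -29.55 kJ
ΔH = q_rxn / n = -166.6 kJ/mol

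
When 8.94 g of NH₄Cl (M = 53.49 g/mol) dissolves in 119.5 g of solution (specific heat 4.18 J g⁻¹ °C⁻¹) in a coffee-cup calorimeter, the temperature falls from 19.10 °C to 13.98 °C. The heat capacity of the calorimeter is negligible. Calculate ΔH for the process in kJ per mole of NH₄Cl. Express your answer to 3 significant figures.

|ΔT| = |13.98 − 19.10| = 5.12 °C
|q_surr| = (119.5 × 4.18) × 5.12 = 499.51 × 5.12 = 2557 J
n(NH₄Cl) = 8.94 / 53.49 = 0.1671 mol
Temperature fell, so q_rxn = +|q_surr| = 2.557 kJ
ΔH = q_rxn / n = 15.30 kJ/mol

ΔH = 15.3 kJ/mol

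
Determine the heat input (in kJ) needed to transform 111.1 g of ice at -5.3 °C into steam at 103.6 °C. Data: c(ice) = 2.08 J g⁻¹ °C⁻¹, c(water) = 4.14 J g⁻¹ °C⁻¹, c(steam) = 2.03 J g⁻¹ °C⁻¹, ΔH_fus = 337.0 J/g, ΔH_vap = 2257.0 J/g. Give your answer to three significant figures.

q = 336 kJ

q1 (heat ice -5.3→0.0 °C): 111.1 × 2.08 × 5.3 = 1225 J
q2 (melt at 0 °C): 111.1 × 337.0 = 37441 J
q3 (heat water 0.0→100.0 °C): 111.1 × 4.14 × 100.0 = 45995 J
q4 (vaporize at 100 °C): 111.1 × 2257.0 = 250753 J
q5 (heat steam 100.0→103.6 °C): 111.1 × 2.03 × 3.6 = 812 J
Total: 1225 + 37441 + 45995 + 250753 + 812 = 336226 J = 336 kJ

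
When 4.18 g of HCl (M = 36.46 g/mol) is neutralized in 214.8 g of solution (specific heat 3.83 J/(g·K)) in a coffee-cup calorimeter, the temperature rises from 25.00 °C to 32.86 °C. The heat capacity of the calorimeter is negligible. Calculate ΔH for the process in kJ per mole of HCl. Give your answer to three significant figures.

ΔH = -56.4 kJ/mol

|ΔT| = |32.86 − 25.00| = 7.86 °C
|q_surr| = (214.8 × 3.83) × 7.86 = 822.684 × 7.86 = 6466 J
n(HCl) = 4.18 / 36.46 = 0.1146 mol
Temperature rose, so q_rxn = −|q_surr| = -6.466 kJ
ΔH = q_rxn / n = -56.42 kJ/mol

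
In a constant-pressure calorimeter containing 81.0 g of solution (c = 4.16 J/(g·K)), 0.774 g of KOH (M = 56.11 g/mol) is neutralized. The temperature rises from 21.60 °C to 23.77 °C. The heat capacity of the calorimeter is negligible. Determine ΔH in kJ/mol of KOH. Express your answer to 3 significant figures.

ΔH = -53.0 kJ/mol

|ΔT| = |23.77 − 21.60| = 2.17 °C
|q_surr| = (81.0 × 4.16) × 2.17 = 336.96 × 2.17 = 731.2 J
n(KOH) = 0.774 / 56.11 = 0.01379 mol
Temperature rose, so q_rxn = −|q_surr| = -0.7312 kJ
ΔH = q_rxn / n = -53.02 kJ/mol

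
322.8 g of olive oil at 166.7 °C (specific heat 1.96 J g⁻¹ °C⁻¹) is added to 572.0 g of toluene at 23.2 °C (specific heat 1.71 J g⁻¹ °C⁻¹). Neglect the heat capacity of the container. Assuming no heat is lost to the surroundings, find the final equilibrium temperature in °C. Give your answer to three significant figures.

T_f = 79.6 °C

Heat lost by olive oil = heat gained by toluene.
(322.8)(1.96)(166.7 − T) = (572.0)(1.71)(T − 23.2)
632.688 (166.7 − T) = 978.12 (T − 23.2)
105470 − 632.688 T = 978.12 T − 22692
128162 = 1610.808 T
T = 79.56 °C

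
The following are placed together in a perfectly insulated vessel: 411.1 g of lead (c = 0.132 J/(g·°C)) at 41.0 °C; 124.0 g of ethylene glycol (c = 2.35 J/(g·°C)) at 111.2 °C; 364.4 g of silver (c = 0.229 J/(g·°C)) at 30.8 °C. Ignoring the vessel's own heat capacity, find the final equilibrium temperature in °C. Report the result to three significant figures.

Σ mᵢcᵢ(T − Tᵢ) = 0  ⇒  T = Σ mᵢcᵢTᵢ / Σ mᵢcᵢ
Σ mᵢcᵢ = 411.1×0.132 + 124.0×2.35 + 364.4×0.229 = 429.1128
Σ mᵢcᵢTᵢ = 54.2652×41.0 + 291.4×111.2 + 83.4476×30.8 = 37199
T = 37199 / 429.1128 = 86.69 °C

T_f = 86.7 °C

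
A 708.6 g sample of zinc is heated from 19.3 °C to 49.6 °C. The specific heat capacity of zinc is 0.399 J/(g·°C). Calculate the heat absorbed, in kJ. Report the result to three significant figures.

q = m c ΔT = 708.6 × 0.399 × (49.6 − 19.3)
q = 708.6 × 0.399 × 30.3 = 8567 J = 8.57 kJ

q = 8.57 kJ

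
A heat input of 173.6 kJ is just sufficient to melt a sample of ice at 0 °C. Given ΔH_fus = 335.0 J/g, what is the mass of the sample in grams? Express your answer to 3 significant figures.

m = 518 g

m = q / ΔH_fus = 173600 J / 335.0 J/g = 518 g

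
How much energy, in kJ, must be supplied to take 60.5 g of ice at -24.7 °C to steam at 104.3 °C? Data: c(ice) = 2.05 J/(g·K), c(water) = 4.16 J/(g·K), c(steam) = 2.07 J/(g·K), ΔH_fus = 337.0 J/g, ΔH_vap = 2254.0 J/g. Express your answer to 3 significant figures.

q = 186 kJ

q1 (heat ice -24.7→0.0 °C): 60.5 × 2.05 × 24.7 = 3063 J
q2 (melt at 0 °C): 60.5 × 337.0 = 20389 J
q3 (heat water 0.0→100.0 °C): 60.5 × 4.16 × 100.0 = 25168 J
q4 (vaporize at 100 °C): 60.5 × 2254.0 = 136367 J
q5 (heat steam 100.0→104.3 °C): 60.5 × 2.07 × 4.3 = 539 J
Total: 3063 + 20389 + 25168 + 136367 + 539 = 185526 J = 186 kJ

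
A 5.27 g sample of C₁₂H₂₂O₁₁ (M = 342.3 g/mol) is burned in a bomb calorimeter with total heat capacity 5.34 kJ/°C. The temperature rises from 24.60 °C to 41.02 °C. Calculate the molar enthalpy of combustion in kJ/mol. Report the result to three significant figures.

ΔH = -5700 kJ/mol

ΔT = 41.02 − 24.60 = 16.42 °C
q_cal = C_cal × ΔT = 5.34 × 16.42 = 87.6828 kJ
n = 5.27 / 342.3 = 0.015396 mol
q_rxn = −q_cal = -87.6828 kJ
ΔH = -87.6828 / 0.015396 = -5695 kJ/mol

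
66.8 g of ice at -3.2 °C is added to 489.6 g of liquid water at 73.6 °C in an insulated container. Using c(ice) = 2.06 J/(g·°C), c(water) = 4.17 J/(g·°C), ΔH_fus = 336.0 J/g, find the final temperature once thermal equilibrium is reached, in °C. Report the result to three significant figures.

T_f = 54.9 °C

Heat to bring ice to 0 °C and melt it: q₁ = 66.8×2.06×3.2 + 66.8×336.0 = 22885 J
Heat the water can supply cooling to 0 °C: 489.6×4.17×73.6 = 150264 J > q₁, so all ice melts.
Energy balance: 489.6×4.17×(73.6 − T) = 22885 + 66.8×4.17×(T − 0)
2041.632(73.6 − T) = 22885 + 278.556 T
150264 − 22885 = 2320.188 T
T = 127379 / 2320.188 = 54.90 °C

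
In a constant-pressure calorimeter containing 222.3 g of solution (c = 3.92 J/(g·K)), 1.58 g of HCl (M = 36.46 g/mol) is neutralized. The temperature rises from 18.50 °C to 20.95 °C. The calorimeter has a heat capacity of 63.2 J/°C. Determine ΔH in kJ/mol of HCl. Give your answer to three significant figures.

ΔH = -52.8 kJ/mol

|ΔT| = |20.95 − 18.50| = 2.45 °C
|q_surr| = (222.3 × 3.92 + 63.2) × 2.45 = 934.616 × 2.45 = 2290 J
n(HCl) = 1.58 / 36.46 = 0.04334 mol
Temperature rose, so q_rxn = −|q_surr| = -2.290 kJ
ΔH = q_rxn / n = -52.84 kJ/mol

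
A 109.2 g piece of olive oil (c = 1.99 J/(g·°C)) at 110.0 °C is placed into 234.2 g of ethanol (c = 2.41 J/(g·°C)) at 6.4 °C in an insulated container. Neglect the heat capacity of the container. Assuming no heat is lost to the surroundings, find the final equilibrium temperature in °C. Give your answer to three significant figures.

T_f = 35.2 °C

Heat lost by olive oil = heat gained by ethanol.
(109.2)(1.99)(110.0 − T) = (234.2)(2.41)(T − 6.4)
217.308 (110.0 − T) = 564.422 (T − 6.4)
23904 − 217.308 T = 564.422 T − 3612.3
27516.3 = 781.730 T
T = 35.20 °C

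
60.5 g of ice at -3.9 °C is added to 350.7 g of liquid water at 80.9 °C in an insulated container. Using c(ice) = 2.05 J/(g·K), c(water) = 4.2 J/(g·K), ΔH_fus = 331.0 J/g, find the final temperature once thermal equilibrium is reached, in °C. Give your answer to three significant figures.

T_f = 57.1 °C

Heat to bring ice to 0 °C and melt it: q₁ = 60.5×2.05×3.9 + 60.5×331.0 = 20509 J
Heat the water can supply cooling to 0 °C: 350.7×4.2×80.9 = 119161 J > q₁, so all ice melts.
Energy balance: 350.7×4.2×(80.9 − T) = 20509 + 60.5×4.2×(T − 0)
1472.94(80.9 − T) = 20509 + 254.1 T
119161 − 20509 = 1727.04 T
T = 98652 / 1727.04 = 57.12 °C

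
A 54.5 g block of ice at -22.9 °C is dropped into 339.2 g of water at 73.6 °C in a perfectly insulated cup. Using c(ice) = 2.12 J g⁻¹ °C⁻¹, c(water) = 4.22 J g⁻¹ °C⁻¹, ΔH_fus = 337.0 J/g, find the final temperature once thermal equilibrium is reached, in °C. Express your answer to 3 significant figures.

Heat to bring ice to 0 °C and melt it: q₁ = 54.5×2.12×22.9 + 54.5×337.0 = 21012 J
Heat the water can supply cooling to 0 °C: 339.2×4.22×73.6 = 105353 J > q₁, so all ice melts.
Energy balance: 339.2×4.22×(73.6 − T) = 21012 + 54.5×4.22×(T − 0)
1431.424(73.6 − T) = 21012 + 229.99 T
105353 − 21012 = 1661.414 T
T = 84341 / 1661.414 = 50.76 °C

T_f = 50.8 °C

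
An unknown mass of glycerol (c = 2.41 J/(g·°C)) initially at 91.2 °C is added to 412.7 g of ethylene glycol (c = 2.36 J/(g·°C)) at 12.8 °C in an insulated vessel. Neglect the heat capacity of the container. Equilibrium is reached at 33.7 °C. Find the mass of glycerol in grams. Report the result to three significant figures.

q_gained = (412.7 × 2.36) × (33.7 − 12.8) = 20360 J
q_lost = m × 2.41 × (91.2 − 33.7) = 138.575 m
m = 20360 / 138.575 = 147 g

m = 147 g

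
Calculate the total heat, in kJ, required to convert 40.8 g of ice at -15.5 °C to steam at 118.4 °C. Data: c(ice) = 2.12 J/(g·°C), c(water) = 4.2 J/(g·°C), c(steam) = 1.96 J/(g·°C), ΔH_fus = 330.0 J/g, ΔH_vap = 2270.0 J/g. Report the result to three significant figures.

q = 126 kJ

q1 (heat ice -15.5→0.0 °C): 40.8 × 2.12 × 15.5 = 1341 J
q2 (melt at 0 °C): 40.8 × 330.0 = 13464 J
q3 (heat water 0.0→100.0 °C): 40.8 × 4.2 × 100.0 = 17136 J
q4 (vaporize at 100 °C): 40.8 × 2270.0 = 92616 J
q5 (heat steam 100.0→118.4 °C): 40.8 × 1.96 × 18.4 = 1471 J
Total: 1341 + 13464 + 17136 + 92616 + 1471 = 126028 J = 126 kJ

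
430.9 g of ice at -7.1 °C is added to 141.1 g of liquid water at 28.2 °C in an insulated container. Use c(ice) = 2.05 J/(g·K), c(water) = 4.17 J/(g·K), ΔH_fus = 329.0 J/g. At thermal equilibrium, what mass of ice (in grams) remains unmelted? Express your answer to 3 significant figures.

Heat to warm all ice to 0 °C: 430.9×2.05×7.1 = 6271.7 J
Heat released by water cooling to 0 °C: 141.1×4.17×28.2 = 16593 J
16593 J < 6271.7 + 430.9×329.0 = 148037.8 J, so not all ice melts; final T = 0 °C.
Heat left for melting: 16593 − 6271.7 = 10321.3 J
Mass melted = 10321.3 / 329.0 = 31.37 g
Ice remaining = 430.9 − 31.37 = 399.53 g

m_ice remaining = 400 g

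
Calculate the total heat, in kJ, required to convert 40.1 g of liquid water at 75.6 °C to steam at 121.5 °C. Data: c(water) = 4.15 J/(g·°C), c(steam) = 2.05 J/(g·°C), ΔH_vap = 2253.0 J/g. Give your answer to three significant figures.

q1 (heat water 75.6→100.0 °C): 40.1 × 4.15 × 24.4 = 4061 J
q2 (vaporize at 100 °C): 40.1 × 2253.0 = 90345 J
q3 (heat steam 100.0→121.5 °C): 40.1 × 2.05 × 21.5 = 1767 J
Total: 4061 + 90345 + 1767 = 96173 J = 96.2 kJ

q = 96.2 kJ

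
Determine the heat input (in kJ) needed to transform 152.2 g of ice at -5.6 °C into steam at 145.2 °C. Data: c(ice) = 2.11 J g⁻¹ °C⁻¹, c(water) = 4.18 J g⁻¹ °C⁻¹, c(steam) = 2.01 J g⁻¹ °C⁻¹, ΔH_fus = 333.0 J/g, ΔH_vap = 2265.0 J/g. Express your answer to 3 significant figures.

q = 475 kJ

q1 (heat ice -5.6→0.0 °C): 152.2 × 2.11 × 5.6 = 1798 J
q2 (melt at 0 °C): 152.2 × 333.0 = 50683 J
q3 (heat water 0.0→100.0 °C): 152.2 × 4.18 × 100.0 = 63620 J
q4 (vaporize at 100 °C): 152.2 × 2265.0 = 344733 J
q5 (heat steam 100.0→145.2 °C): 152.2 × 2.01 × 45.2 = 13828 J
Total: 1798 + 50683 + 63620 + 344733 + 13828 = 474662 J = 475 kJ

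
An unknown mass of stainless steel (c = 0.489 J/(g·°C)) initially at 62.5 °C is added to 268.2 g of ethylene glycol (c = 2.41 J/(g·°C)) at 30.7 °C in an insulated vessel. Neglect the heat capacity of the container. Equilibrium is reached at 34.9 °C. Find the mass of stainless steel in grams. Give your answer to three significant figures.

q_gained = (268.2 × 2.41) × (34.9 − 30.7) = 2715 J
q_lost = m × 0.489 × (62.5 − 34.9) = 13.4964 m
m = 2715 / 13.4964 = 201 g

m = 201 g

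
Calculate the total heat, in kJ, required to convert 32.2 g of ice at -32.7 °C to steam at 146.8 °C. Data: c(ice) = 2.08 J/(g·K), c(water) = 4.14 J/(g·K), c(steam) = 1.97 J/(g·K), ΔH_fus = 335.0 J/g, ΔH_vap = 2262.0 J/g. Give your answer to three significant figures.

q = 102 kJ

q1 (heat ice -32.7→0.0 °C): 32.2 × 2.08 × 32.7 = 2190 J
q2 (melt at 0 °C): 32.2 × 335.0 = 10787 J
q3 (heat water 0.0→100.0 °C): 32.2 × 4.14 × 100.0 = 13331 J
q4 (vaporize at 100 °C): 32.2 × 2262.0 = 72836 J
q5 (heat steam 100.0→146.8 °C): 32.2 × 1.97 × 46.8 = 2969 J
Total: 2190 + 10787 + 13331 + 72836 + 2969 = 102113 J = 102 kJ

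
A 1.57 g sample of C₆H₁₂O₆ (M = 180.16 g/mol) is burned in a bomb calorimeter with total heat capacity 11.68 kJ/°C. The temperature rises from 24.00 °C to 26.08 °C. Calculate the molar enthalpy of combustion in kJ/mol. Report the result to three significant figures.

ΔT = 26.08 − 24.00 = 2.08 °C
q_cal = C_cal × ΔT = 11.68 × 2.08 = 24.2944 kJ
n = 1.57 / 180.16 = 0.008714 mol
q_rxn = −q_cal = -24.2944 kJ
ΔH = -24.2944 / 0.008714 = -2788 kJ/mol

ΔH = -2790 kJ/mol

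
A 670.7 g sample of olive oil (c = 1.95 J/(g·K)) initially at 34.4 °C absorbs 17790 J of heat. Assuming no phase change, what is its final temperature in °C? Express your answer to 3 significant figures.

ΔT = q / (m c) = 17790 / (670.7 × 1.95) = 13.60 °C
T_f = 34.4 + 13.60 = 48.00 °C

T_f = 48.0 °C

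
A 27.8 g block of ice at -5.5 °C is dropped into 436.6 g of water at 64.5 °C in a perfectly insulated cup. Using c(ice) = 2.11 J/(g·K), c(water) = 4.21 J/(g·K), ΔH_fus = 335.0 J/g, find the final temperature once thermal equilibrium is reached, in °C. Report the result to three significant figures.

T_f = 55.7 °C

Heat to bring ice to 0 °C and melt it: q₁ = 27.8×2.11×5.5 + 27.8×335.0 = 9635.6 J
Heat the water can supply cooling to 0 °C: 436.6×4.21×64.5 = 118557 J > q₁, so all ice melts.
Energy balance: 436.6×4.21×(64.5 − T) = 9635.6 + 27.8×4.21×(T − 0)
1838.086(64.5 − T) = 9635.6 + 117.038 T
118557 − 9635.6 = 1955.124 T
T = 108921.4 / 1955.124 = 55.71 °C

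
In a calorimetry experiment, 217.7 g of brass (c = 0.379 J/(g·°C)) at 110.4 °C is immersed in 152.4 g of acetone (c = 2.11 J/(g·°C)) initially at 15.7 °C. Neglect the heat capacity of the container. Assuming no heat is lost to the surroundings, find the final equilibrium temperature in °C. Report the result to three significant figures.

T_f = 35.0 °C

Heat lost by brass = heat gained by acetone.
(217.7)(0.379)(110.4 − T) = (152.4)(2.11)(T − 15.7)
82.5083 (110.4 − T) = 321.564 (T − 15.7)
9108.9 − 82.5083 T = 321.564 T − 5048.6
14157.5 = 404.0723 T
T = 35.04 °C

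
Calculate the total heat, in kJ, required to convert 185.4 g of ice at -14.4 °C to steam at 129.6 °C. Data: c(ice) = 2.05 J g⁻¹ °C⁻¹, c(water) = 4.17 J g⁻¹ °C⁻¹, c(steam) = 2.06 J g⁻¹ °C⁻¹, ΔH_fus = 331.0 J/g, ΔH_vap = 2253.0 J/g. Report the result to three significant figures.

q1 (heat ice -14.4→0.0 °C): 185.4 × 2.05 × 14.4 = 5473 J
q2 (melt at 0 °C): 185.4 × 331.0 = 61367 J
q3 (heat water 0.0→100.0 °C): 185.4 × 4.17 × 100.0 = 77312 J
q4 (vaporize at 100 °C): 185.4 × 2253.0 = 417706 J
q5 (heat steam 100.0→129.6 °C): 185.4 × 2.06 × 29.6 = 11305 J
Total: 5473 + 61367 + 77312 + 417706 + 11305 = 573163 J = 573 kJ

q = 573 kJ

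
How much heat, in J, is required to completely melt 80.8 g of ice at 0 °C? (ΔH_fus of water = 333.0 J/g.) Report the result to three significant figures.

q = 26900 J

q = m × ΔH_fus = 80.8 × 333.0 = 26910 J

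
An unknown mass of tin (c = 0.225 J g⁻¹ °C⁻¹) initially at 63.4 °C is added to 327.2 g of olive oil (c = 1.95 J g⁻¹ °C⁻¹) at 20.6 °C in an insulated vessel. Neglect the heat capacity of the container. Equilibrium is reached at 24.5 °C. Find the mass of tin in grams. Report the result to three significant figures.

m = 284 g

q_gained = (327.2 × 1.95) × (24.5 − 20.6) = 2488 J
q_lost = m × 0.225 × (63.4 − 24.5) = 8.7525 m
m = 2488 / 8.7525 = 284 g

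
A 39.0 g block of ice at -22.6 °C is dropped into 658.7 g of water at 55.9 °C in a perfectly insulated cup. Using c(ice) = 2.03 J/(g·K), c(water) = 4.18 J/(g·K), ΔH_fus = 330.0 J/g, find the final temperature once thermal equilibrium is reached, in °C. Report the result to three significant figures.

Heat to bring ice to 0 °C and melt it: q₁ = 39.0×2.03×22.6 + 39.0×330.0 = 14659 J
Heat the water can supply cooling to 0 °C: 658.7×4.18×55.9 = 153913 J > q₁, so all ice melts.
Energy balance: 658.7×4.18×(55.9 − T) = 14659 + 39.0×4.18×(T − 0)
2753.366(55.9 − T) = 14659 + 163.02 T
153913 − 14659 = 2916.386 T
T = 139254 / 2916.386 = 47.749 °C

T_f = 47.7 °C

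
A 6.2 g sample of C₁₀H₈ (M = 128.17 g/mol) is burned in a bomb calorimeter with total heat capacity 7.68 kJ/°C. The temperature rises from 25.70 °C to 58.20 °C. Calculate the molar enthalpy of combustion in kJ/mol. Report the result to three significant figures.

ΔT = 58.20 − 25.70 = 32.50 °C
q_cal = C_cal × ΔT = 7.68 × 32.50 = 249.6 kJ
n = 6.2 / 128.17 = 0.04837 mol
q_rxn = −q_cal = -249.6 kJ
ΔH = -249.6 / 0.04837 = -5160 kJ/mol

ΔH = -5160 kJ/mol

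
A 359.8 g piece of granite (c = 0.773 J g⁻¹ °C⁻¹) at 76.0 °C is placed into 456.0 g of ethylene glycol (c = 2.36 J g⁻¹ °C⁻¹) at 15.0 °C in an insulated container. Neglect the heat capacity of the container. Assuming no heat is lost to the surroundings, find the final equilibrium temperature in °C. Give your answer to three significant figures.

T_f = 27.5 °C

Heat lost by granite = heat gained by ethylene glycol.
(359.8)(0.773)(76.0 − T) = (456.0)(2.36)(T − 15.0)
278.1254 (76.0 − T) = 1076.16 (T − 15.0)
21138 − 278.1254 T = 1076.16 T − 16142
37280 = 1354.2854 T
T = 27.53 °C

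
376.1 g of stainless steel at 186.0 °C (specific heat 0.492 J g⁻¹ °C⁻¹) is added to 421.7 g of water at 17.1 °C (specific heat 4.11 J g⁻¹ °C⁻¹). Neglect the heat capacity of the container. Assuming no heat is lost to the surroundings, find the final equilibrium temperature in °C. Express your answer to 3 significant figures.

T_f = 33.4 °C

Heat lost by stainless steel = heat gained by water.
(376.1)(0.492)(186.0 − T) = (421.7)(4.11)(T − 17.1)
185.0412 (186.0 − T) = 1733.187 (T − 17.1)
34418 − 185.0412 T = 1733.187 T − 29637
64055 = 1918.2282 T
T = 33.39 °C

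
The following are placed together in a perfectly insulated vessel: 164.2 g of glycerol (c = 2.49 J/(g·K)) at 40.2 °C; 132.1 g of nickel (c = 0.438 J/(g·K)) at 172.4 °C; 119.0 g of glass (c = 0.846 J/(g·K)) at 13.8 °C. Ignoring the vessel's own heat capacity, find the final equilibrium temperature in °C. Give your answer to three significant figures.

T_f = 49.0 °C

Σ mᵢcᵢ(T − Tᵢ) = 0  ⇒  T = Σ mᵢcᵢTᵢ / Σ mᵢcᵢ
Σ mᵢcᵢ = 164.2×2.49 + 132.1×0.438 + 119.0×0.846 = 567.3918
Σ mᵢcᵢTᵢ = 408.858×40.2 + 57.8598×172.4 + 100.674×13.8 = 27800
T = 27800 / 567.3918 = 49.00 °C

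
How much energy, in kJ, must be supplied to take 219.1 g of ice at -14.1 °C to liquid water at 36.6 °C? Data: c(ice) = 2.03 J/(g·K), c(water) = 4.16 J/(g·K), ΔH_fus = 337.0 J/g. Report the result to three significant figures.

q = 113 kJ

q1 (heat ice -14.1→0.0 °C): 219.1 × 2.03 × 14.1 = 6271 J
q2 (melt at 0 °C): 219.1 × 337.0 = 73837 J
q3 (heat water 0.0→36.6 °C): 219.1 × 4.16 × 36.6 = 33359 J
Total: 6271 + 73837 + 33359 = 113467 J = 113 kJ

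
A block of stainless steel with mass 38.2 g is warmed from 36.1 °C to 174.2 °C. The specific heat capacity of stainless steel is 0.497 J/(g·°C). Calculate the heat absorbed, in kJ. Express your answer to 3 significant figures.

q = m c ΔT = 38.2 × 0.497 × (174.2 − 36.1)
q = 38.2 × 0.497 × 138.1 = 2622 J = 2.62 kJ

q = 2.62 kJ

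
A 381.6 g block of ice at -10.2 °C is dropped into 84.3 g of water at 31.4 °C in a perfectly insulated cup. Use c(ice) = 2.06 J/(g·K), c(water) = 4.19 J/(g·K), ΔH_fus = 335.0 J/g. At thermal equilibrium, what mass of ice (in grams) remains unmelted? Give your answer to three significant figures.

Heat to warm all ice to 0 °C: 381.6×2.06×10.2 = 8018.2 J
Heat released by water cooling to 0 °C: 84.3×4.19×31.4 = 11091 J
11091 J < 8018.2 + 381.6×335.0 = 135854.2 J, so not all ice melts; final T = 0 °C.
Heat left for melting: 11091 − 8018.2 = 3072.8 J
Mass melted = 3072.8 / 335.0 = 9.173 g
Ice remaining = 381.6 − 9.173 = 372.427 g

m_ice remaining = 372 g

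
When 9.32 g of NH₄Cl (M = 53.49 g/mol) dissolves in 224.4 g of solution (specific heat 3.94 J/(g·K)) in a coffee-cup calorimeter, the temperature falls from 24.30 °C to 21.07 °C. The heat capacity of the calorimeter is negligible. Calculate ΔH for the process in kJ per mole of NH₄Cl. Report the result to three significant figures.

|ΔT| = |21.07 − 24.30| = 3.23 °C
|q_surr| = (224.4 × 3.94) × 3.23 = 884.136 × 3.23 = 2856 J
n(NH₄Cl) = 9.32 / 53.49 = 0.1742 mol
Temperature fell, so q_rxn = +|q_surr| = 2.856 kJ
ΔH = q_rxn / n = 16.39 kJ/mol

ΔH = 16.4 kJ/mol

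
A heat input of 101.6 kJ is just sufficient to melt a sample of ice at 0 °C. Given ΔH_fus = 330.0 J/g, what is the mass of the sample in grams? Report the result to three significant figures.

m = 308 g

m = q / ΔH_fus = 101600 J / 330.0 J/g = 308 g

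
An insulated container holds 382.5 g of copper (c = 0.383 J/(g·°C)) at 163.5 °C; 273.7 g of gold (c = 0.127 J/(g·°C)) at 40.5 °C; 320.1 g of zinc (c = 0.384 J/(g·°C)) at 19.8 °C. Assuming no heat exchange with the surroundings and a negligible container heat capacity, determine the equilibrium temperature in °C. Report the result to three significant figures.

Σ mᵢcᵢ(T − Tᵢ) = 0  ⇒  T = Σ mᵢcᵢTᵢ / Σ mᵢcᵢ
Σ mᵢcᵢ = 382.5×0.383 + 273.7×0.127 + 320.1×0.384 = 304.1758
Σ mᵢcᵢTᵢ = 146.4975×163.5 + 34.7599×40.5 + 122.9184×19.8 = 27794
T = 27794 / 304.1758 = 91.37 °C

T_f = 91.4 °C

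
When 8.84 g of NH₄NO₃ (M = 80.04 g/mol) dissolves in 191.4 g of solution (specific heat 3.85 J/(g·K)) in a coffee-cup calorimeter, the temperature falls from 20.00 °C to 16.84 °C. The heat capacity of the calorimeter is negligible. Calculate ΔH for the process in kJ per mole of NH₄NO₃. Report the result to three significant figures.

ΔH = 21.1 kJ/mol

|ΔT| = |16.84 − 20.00| = 3.16 °C
|q_surr| = (191.4 × 3.85) × 3.16 = 736.89 × 3.16 = 2329 J
n(NH₄NO₃) = 8.84 / 80.04 = 0.1104 mol
Temperature fell, so q_rxn = +|q_surr| = 2.329 kJ
ΔH = q_rxn / n = 21.10 kJ/mol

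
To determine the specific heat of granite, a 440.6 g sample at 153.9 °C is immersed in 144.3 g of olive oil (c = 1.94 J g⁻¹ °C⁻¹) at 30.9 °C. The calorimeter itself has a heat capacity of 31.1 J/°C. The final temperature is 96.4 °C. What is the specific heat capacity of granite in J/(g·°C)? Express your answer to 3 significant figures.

c = 0.804 J/(g·°C)

q_gained = (144.3 × 1.94 + 31.1) × (96.4 − 30.9) = 20370 J
q_lost = 440.6 × c × (153.9 − 96.4) = 25334.5 c
Set equal: c = 20370 / 25334.5 = 0.804 J/(g·°C)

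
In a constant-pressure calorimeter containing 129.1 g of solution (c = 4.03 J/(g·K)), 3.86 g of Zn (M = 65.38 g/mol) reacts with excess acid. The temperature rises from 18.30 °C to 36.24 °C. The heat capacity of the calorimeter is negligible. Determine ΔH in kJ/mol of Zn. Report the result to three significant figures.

|ΔT| = |36.24 − 18.30| = 17.94 °C
|q_surr| = (129.1 × 4.03) × 17.94 = 520.273 × 17.94 = 9334 J
n(Zn) = 3.86 / 65.38 = 0.05904 mol
Temperature rose, so q_rxn = −|q_surr| = -9.334 kJ
ΔH = q_rxn / n = -158.1 kJ/mol

ΔH = -158 kJ/mol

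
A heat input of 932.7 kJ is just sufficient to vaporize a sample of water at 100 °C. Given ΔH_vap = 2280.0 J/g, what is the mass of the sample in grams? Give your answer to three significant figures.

m = 409 g

m = q / ΔH_vap = 932700 J / 2280.0 J/g = 409 g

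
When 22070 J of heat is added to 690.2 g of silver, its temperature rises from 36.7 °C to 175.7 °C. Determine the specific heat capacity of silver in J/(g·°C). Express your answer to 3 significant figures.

c = 0.230 J/(g·°C)

c = q / (m ΔT) = 22070 / (690.2 × 139.0)
c = 22070 / 95937.8 = 0.230 J/(g·°C)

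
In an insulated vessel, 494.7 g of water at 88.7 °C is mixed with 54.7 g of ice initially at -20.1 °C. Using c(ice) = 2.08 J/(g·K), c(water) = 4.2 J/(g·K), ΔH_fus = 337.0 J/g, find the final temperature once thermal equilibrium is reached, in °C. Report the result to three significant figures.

T_f = 70.9 °C

Heat to bring ice to 0 °C and melt it: q₁ = 54.7×2.08×20.1 + 54.7×337.0 = 20721 J
Heat the water can supply cooling to 0 °C: 494.7×4.2×88.7 = 184296 J > q₁, so all ice melts.
Energy balance: 494.7×4.2×(88.7 − T) = 20721 + 54.7×4.2×(T − 0)
2077.74(88.7 − T) = 20721 + 229.74 T
184296 − 20721 = 2307.48 T
T = 163575 / 2307.48 = 70.89 °C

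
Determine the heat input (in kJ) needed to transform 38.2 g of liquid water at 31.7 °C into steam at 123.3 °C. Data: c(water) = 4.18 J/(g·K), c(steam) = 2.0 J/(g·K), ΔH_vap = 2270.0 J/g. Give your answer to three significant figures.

q = 99.4 kJ

q1 (heat water 31.7→100.0 °C): 38.2 × 4.18 × 68.3 = 10906 J
q2 (vaporize at 100 °C): 38.2 × 2270.0 = 86714 J
q3 (heat steam 100.0→123.3 °C): 38.2 × 2.0 × 23.3 = 1780 J
Total: 10906 + 86714 + 1780 = 99400 J = 99.4 kJ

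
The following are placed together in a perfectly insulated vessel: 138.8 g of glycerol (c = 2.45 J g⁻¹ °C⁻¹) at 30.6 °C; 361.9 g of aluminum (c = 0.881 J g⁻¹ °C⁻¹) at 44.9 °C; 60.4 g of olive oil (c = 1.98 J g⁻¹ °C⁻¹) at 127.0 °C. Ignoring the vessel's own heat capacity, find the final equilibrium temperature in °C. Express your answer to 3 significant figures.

Σ mᵢcᵢ(T − Tᵢ) = 0  ⇒  T = Σ mᵢcᵢTᵢ / Σ mᵢcᵢ
Σ mᵢcᵢ = 138.8×2.45 + 361.9×0.881 + 60.4×1.98 = 778.4859
Σ mᵢcᵢTᵢ = 340.06×30.6 + 318.8339×44.9 + 119.592×127.0 = 39910
T = 39910 / 778.4859 = 51.27 °C

T_f = 51.3 °C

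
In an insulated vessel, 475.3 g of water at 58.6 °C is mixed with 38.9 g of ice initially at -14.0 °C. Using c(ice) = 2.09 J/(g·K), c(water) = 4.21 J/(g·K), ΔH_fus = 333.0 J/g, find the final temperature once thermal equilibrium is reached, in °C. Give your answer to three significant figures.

Heat to bring ice to 0 °C and melt it: q₁ = 38.9×2.09×14.0 + 38.9×333.0 = 14092 J
Heat the water can supply cooling to 0 °C: 475.3×4.21×58.6 = 117259 J > q₁, so all ice melts.
Energy balance: 475.3×4.21×(58.6 − T) = 14092 + 38.9×4.21×(T − 0)
2001.013(58.6 − T) = 14092 + 163.769 T
117259 − 14092 = 2164.782 T
T = 103167 / 2164.782 = 47.66 °C

T_f = 47.7 °C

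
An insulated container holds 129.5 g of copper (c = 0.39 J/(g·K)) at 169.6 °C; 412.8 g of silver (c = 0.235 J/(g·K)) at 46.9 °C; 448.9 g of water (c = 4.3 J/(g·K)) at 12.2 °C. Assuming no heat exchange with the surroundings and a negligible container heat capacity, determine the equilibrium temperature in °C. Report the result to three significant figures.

T_f = 17.6 °C

Σ mᵢcᵢ(T − Tᵢ) = 0  ⇒  T = Σ mᵢcᵢTᵢ / Σ mᵢcᵢ
Σ mᵢcᵢ = 129.5×0.39 + 412.8×0.235 + 448.9×4.3 = 2077.783
Σ mᵢcᵢTᵢ = 50.505×169.6 + 97.008×46.9 + 1930.27×12.2 = 36665
T = 36665 / 2077.783 = 17.646 °C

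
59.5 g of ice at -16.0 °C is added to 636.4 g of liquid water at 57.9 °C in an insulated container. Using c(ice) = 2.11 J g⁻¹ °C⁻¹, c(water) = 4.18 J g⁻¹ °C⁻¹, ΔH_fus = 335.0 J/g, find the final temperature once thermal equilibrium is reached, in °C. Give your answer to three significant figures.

Heat to bring ice to 0 °C and melt it: q₁ = 59.5×2.11×16.0 + 59.5×335.0 = 21941 J
Heat the water can supply cooling to 0 °C: 636.4×4.18×57.9 = 154023 J > q₁, so all ice melts.
Energy balance: 636.4×4.18×(57.9 − T) = 21941 + 59.5×4.18×(T − 0)
2660.152(57.9 − T) = 21941 + 248.71 T
154023 − 21941 = 2908.862 T
T = 132082 / 2908.862 = 45.41 °C

T_f = 45.4 °C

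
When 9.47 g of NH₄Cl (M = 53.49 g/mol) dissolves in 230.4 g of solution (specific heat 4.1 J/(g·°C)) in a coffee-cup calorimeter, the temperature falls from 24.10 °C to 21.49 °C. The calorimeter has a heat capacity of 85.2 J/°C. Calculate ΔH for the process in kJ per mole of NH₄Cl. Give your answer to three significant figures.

ΔH = 15.2 kJ/mol

|ΔT| = |21.49 − 24.10| = 2.61 °C
|q_surr| = (230.4 × 4.1 + 85.2) × 2.61 = 1029.84 × 2.61 = 2688 J
n(NH₄Cl) = 9.47 / 53.49 = 0.1770 mol
Temperature fell, so q_rxn = +|q_surr| = 2.688 kJ
ΔH = q_rxn / n = 15.19 kJ/mol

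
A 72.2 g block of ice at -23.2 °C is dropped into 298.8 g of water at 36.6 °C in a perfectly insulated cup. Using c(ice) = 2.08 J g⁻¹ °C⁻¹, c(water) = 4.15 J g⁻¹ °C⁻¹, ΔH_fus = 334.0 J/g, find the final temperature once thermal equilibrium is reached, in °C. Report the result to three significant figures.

Heat to bring ice to 0 °C and melt it: q₁ = 72.2×2.08×23.2 + 72.2×334.0 = 27599 J
Heat the water can supply cooling to 0 °C: 298.8×4.15×36.6 = 45384.7 J > q₁, so all ice melts.
Energy balance: 298.8×4.15×(36.6 − T) = 27599 + 72.2×4.15×(T − 0)
1240.02(36.6 − T) = 27599 + 299.63 T
45384.7 − 27599 = 1539.65 T
T = 17785.7 / 1539.65 = 11.55 °C

T_f = 11.6 °C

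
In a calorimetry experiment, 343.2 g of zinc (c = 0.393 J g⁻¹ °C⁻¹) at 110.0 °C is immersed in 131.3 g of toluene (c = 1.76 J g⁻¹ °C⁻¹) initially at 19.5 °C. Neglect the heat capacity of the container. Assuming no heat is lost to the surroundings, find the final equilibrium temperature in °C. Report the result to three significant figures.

T_f = 52.9 °C

Heat lost by zinc = heat gained by toluene.
(343.2)(0.393)(110.0 − T) = (131.3)(1.76)(T − 19.5)
134.8776 (110.0 − T) = 231.088 (T − 19.5)
14837 − 134.8776 T = 231.088 T − 4506.2
19343.2 = 365.9656 T
T = 52.86 °C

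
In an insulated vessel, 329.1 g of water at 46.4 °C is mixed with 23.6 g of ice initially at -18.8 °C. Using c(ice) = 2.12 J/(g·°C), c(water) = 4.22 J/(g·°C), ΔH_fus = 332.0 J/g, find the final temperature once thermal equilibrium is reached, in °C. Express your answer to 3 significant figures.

T_f = 37.4 °C

Heat to bring ice to 0 °C and melt it: q₁ = 23.6×2.12×18.8 + 23.6×332.0 = 8775.8 J
Heat the water can supply cooling to 0 °C: 329.1×4.22×46.4 = 64440.4 J > q₁, so all ice melts.
Energy balance: 329.1×4.22×(46.4 − T) = 8775.8 + 23.6×4.22×(T − 0)
1388.802(46.4 − T) = 8775.8 + 99.592 T
64440.4 − 8775.8 = 1488.394 T
T = 55664.6 / 1488.394 = 37.40 °C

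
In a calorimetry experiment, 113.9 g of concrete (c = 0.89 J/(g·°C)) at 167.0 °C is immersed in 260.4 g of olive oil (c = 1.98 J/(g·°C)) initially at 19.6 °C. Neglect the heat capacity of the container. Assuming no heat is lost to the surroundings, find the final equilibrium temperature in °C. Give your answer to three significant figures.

T_f = 43.8 °C

Heat lost by concrete = heat gained by olive oil.
(113.9)(0.89)(167.0 − T) = (260.4)(1.98)(T − 19.6)
101.371 (167.0 − T) = 515.592 (T − 19.6)
16929 − 101.371 T = 515.592 T − 10106
27035 = 616.963 T
T = 43.82 °C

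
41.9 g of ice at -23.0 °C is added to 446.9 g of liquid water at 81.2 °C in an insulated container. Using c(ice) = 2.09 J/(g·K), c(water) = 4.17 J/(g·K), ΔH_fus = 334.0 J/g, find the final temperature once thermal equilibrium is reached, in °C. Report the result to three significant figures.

T_f = 66.4 °C

Heat to bring ice to 0 °C and melt it: q₁ = 41.9×2.09×23.0 + 41.9×334.0 = 16009 J
Heat the water can supply cooling to 0 °C: 446.9×4.17×81.2 = 151322 J > q₁, so all ice melts.
Energy balance: 446.9×4.17×(81.2 − T) = 16009 + 41.9×4.17×(T − 0)
1863.573(81.2 − T) = 16009 + 174.723 T
151322 − 16009 = 2038.296 T
T = 135313 / 2038.296 = 66.39 °C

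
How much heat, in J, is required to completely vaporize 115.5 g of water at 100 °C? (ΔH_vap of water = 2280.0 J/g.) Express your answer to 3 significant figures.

q = m × ΔH_vap = 115.5 × 2280.0 = 263300 J

q = 263000 J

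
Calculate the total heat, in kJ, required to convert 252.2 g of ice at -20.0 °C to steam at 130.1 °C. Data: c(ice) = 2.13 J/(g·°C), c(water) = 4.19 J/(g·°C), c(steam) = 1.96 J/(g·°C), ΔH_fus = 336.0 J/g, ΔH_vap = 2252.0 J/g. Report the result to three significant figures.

q1 (heat ice -20.0→0.0 °C): 252.2 × 2.13 × 20.0 = 10744 J
q2 (melt at 0 °C): 252.2 × 336.0 = 84739 J
q3 (heat water 0.0→100.0 °C): 252.2 × 4.19 × 100.0 = 105672 J
q4 (vaporize at 100 °C): 252.2 × 2252.0 = 567954 J
q5 (heat steam 100.0→130.1 °C): 252.2 × 1.96 × 30.1 = 14879 J
Total: 10744 + 84739 + 105672 + 567954 + 14879 = 783988 J = 784 kJ

q = 784 kJ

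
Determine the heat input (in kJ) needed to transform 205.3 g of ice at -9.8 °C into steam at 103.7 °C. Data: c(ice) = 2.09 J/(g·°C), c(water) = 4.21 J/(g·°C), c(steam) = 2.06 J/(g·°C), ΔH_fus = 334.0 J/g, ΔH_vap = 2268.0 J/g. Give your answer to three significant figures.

q = 626 kJ

q1 (heat ice -9.8→0.0 °C): 205.3 × 2.09 × 9.8 = 4205 J
q2 (melt at 0 °C): 205.3 × 334.0 = 68570 J
q3 (heat water 0.0→100.0 °C): 205.3 × 4.21 × 100.0 = 86431 J
q4 (vaporize at 100 °C): 205.3 × 2268.0 = 465620 J
q5 (heat steam 100.0→103.7 °C): 205.3 × 2.06 × 3.7 = 1565 J
Total: 4205 + 68570 + 86431 + 465620 + 1565 = 626391 J = 626 kJ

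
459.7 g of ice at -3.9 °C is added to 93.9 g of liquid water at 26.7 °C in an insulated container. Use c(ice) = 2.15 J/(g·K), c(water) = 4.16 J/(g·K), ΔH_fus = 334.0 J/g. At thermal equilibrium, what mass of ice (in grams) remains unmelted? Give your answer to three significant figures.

Heat to warm all ice to 0 °C: 459.7×2.15×3.9 = 3854.6 J
Heat released by water cooling to 0 °C: 93.9×4.16×26.7 = 10430 J
10430 J < 3854.6 + 459.7×334.0 = 157394.4 J, so not all ice melts; final T = 0 °C.
Heat left for melting: 10430 − 3854.6 = 6575.4 J
Mass melted = 6575.4 / 334.0 = 19.69 g
Ice remaining = 459.7 − 19.69 = 440.01 g

m_ice remaining = 440 g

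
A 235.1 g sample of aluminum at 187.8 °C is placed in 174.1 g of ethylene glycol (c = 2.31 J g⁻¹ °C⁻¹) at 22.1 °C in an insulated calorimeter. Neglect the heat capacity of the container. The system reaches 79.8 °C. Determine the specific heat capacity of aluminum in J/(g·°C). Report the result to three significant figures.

q_gained = (174.1 × 2.31) × (79.8 − 22.1) = 23210 J
q_lost = 235.1 × c × (187.8 − 79.8) = 25390.8 c
Set equal: c = 23210 / 25390.8 = 0.914 J/(g·°C)

c = 0.914 J/(g·°C)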